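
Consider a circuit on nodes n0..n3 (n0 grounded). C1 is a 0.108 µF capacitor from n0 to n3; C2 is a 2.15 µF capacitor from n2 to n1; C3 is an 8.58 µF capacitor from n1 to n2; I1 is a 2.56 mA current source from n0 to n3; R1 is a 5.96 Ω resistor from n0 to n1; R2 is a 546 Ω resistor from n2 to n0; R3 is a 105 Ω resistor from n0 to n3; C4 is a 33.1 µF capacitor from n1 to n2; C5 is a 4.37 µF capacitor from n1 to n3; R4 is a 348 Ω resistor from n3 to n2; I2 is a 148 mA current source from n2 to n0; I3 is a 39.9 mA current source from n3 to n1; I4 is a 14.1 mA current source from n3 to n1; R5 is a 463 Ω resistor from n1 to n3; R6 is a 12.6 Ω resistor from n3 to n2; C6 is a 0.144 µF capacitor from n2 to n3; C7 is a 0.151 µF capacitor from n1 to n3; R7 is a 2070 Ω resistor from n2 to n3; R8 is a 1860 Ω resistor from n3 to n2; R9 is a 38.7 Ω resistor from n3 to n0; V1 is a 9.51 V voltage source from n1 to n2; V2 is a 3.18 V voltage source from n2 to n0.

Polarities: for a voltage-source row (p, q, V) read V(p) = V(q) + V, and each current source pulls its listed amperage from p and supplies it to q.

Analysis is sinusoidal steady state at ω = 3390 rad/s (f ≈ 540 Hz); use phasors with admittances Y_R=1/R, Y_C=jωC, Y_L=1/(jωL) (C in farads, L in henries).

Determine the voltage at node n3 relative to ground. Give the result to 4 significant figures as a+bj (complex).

MNA unknowns: 3 node voltages V₁..V_3 plus 2 source currents (V1, V2)
C1: Y=0.000+0.0003661j on G[0,3]
C2: Y=0.000+0.007289j on G[2,1]
C3: Y=0.000+0.02909j on G[1,2]
I1: z[0]−=0.00256, z[3]+=0.00256
R1: Y=0.1678+0.000j on G[0,1]
R2: Y=0.001832+0.000j on G[2,0]
R3: Y=0.009524+0.000j on G[0,3]
C4: Y=0.000+0.1122j on G[1,2]
C5: Y=0.000+0.01481j on G[1,3]
R4: Y=0.002874+0.000j on G[3,2]
I2: z[2]−=0.148, z[0]+=0.148
I3: z[3]−=0.0399, z[1]+=0.0399
I4: z[3]−=0.0141, z[1]+=0.0141
R5: Y=0.002160+0.000j on G[1,3]
R6: Y=0.07937+0.000j on G[3,2]
C6: Y=0.000+0.0004882j on G[2,3]
C7: Y=0.000+0.0005119j on G[1,3]
R7: Y=0.0004831+0.000j on G[2,3]
R8: Y=0.0005376+0.000j on G[3,2]
R9: Y=0.02584+0.000j on G[3,0]
V1: row V1−V2=9.51, i_V1 at 1,2
V2: row V2−V0=3.18, i_V2 at 2,0
solve → V1=12.69+0.000j, V2=3.180+0.000j, V3=2.172+1.332j
aux → i_V1=-2.118-1.571j, i_V2=-2.357-0.04791j

2.172+1.332j V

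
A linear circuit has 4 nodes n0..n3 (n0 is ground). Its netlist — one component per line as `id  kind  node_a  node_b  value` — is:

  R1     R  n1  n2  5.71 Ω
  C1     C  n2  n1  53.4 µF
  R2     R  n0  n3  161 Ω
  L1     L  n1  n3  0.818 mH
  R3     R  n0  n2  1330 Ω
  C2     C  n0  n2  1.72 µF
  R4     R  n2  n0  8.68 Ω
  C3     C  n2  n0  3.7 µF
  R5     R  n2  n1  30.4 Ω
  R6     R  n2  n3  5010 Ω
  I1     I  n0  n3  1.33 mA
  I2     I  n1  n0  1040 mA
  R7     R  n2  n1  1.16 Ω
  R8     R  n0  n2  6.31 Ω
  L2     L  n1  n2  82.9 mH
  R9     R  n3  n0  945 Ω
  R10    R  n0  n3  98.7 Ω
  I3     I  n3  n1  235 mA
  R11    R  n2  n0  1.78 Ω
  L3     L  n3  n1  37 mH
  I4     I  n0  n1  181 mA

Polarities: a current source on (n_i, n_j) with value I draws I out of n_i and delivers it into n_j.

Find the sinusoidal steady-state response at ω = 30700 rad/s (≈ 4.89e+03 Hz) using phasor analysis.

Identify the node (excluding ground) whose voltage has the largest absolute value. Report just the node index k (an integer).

Apply KCL at each of the 3 non-ground nodes and solve the resulting linear system.
Node n1: branches {R1, C1, L1, R5, I2, R7, L2, I3, L3, I4} → V_1 = -1.111+0.6284j
Node n2: branches {R1, C1, R3, C2, R4, C3, R5, R6, R7, R8, L2, R11} → V_2 = -0.9149+0.2633j
Node n3: branches {R2, L1, R6, I1, R9, R10, I3, L3} → V_3 = -2.802-3.906j

3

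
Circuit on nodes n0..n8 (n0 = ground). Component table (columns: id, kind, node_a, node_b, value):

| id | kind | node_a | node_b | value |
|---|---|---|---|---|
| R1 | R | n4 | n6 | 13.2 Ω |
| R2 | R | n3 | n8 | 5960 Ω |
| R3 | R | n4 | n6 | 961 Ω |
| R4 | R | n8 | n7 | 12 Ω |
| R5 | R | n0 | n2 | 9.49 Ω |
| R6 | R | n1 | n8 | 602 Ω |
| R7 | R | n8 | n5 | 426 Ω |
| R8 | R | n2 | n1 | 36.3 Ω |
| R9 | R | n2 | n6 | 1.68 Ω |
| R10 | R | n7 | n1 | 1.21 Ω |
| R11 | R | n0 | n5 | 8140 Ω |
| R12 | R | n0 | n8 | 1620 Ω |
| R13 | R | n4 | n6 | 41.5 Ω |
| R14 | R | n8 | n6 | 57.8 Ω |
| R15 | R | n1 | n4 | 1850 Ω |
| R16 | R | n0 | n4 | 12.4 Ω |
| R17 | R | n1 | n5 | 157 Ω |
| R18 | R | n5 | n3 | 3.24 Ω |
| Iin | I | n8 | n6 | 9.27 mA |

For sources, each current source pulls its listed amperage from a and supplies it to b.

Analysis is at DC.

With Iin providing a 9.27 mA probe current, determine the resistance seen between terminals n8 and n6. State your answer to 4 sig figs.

Element admittances at DC:
  Y(R1) = 0.07576 S between n4,n6
  Y(R2) = 0.0001678 S between n3,n8
  Y(R3) = 0.001041 S between n4,n6
  Y(R4) = 0.08333 S between n8,n7
  Y(R5) = 0.1054 S between n0,n2
  Y(R6) = 0.001661 S between n1,n8
  Y(R7) = 0.002347 S between n8,n5
  Y(R8) = 0.02755 S between n2,n1
  Y(R9) = 0.5952 S between n2,n6
  Y(R10) = 0.8264 S between n7,n1
  Y(R11) = 0.0001229 S between n0,n5
  Y(R12) = 0.0006173 S between n0,n8
  Y(R13) = 0.02410 S between n4,n6
  Y(R14) = 0.01730 S between n8,n6
  Y(R15) = 0.0005405 S between n1,n4
  Y(R16) = 0.08065 S between n0,n4
  Y(R17) = 0.006369 S between n1,n5
  Y(R18) = 0.3086 S between n5,n3
  Iin: injects 0.00927 A into n6 (from n8)
Assemble and solve the 8×8 MNA system:
  V(n1)=-0.1748  V(n2)=-0.0009386  V(n3)=-0.1897  V(n4)=0.003327  V(n5)=-0.1897  V(n6)=0.006941  V(n7)=-0.1805  V(n8)=-0.2367

R_eq = 26.28 Ω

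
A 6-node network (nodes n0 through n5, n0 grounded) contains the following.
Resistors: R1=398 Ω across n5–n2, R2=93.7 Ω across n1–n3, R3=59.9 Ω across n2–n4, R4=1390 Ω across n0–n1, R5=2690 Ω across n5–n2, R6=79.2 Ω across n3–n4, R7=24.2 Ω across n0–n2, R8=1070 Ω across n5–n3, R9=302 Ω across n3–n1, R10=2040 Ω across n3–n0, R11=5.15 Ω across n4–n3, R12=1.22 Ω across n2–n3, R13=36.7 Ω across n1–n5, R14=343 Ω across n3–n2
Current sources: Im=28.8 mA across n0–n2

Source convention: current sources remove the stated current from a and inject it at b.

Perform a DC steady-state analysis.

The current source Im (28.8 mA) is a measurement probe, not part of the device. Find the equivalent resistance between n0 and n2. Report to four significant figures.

Apply KCL at each of the 5 non-ground nodes and solve the resulting linear system.
Node n1: branches {R2, R4, R9, R13} → V_1 = 0.6499
Node n2: branches {R1, R3, R5, R7, R12, R14, Im} → V_2 = 0.6776
Node n3: branches {R2, R6, R8, R9, R10, R11, R12, R14} → V_3 = 0.6767
Node n4: branches {R3, R6, R11} → V_4 = 0.6768
Node n5: branches {R1, R5, R8, R13} → V_5 = 0.6533

R_eq = 23.53 Ω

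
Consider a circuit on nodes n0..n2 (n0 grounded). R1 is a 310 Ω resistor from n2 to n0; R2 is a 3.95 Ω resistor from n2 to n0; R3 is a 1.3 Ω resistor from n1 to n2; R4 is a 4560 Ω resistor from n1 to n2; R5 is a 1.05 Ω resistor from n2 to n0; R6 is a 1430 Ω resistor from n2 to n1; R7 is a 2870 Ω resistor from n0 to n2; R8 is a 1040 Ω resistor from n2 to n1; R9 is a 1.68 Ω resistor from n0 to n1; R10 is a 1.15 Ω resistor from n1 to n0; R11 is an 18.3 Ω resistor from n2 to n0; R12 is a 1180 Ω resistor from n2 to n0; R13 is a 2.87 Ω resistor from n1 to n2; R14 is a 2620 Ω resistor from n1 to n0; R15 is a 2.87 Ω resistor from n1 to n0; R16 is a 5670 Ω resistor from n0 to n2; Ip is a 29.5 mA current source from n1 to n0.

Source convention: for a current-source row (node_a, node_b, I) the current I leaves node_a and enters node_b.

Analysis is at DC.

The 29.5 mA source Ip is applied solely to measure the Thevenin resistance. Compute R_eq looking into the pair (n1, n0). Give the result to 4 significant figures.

R_eq = 0.4154 Ω

Element admittances at DC:
  Y(R1) = 0.003226 S between n2,n0
  Y(R2) = 0.2532 S between n2,n0
  Y(R3) = 0.7692 S between n1,n2
  Y(R4) = 0.0002193 S between n1,n2
  Y(R5) = 0.9524 S between n2,n0
  Y(R6) = 0.0006993 S between n2,n1
  Y(R7) = 0.0003484 S between n0,n2
  Y(R8) = 0.0009615 S between n2,n1
  Y(R9) = 0.5952 S between n0,n1
  Y(R10) = 0.8696 S between n1,n0
  Y(R11) = 0.05464 S between n2,n0
  Y(R12) = 0.0008475 S between n2,n0
  Y(R13) = 0.3484 S between n1,n2
  Y(R14) = 0.0003817 S between n1,n0
  Y(R15) = 0.3484 S between n1,n0
  Y(R16) = 0.0001764 S between n0,n2
  Ip: injects 0.0295 A into n0 (from n1)
Assemble and solve the 2×2 MNA system:
  V(n1)=-0.01225  V(n2)=-0.005753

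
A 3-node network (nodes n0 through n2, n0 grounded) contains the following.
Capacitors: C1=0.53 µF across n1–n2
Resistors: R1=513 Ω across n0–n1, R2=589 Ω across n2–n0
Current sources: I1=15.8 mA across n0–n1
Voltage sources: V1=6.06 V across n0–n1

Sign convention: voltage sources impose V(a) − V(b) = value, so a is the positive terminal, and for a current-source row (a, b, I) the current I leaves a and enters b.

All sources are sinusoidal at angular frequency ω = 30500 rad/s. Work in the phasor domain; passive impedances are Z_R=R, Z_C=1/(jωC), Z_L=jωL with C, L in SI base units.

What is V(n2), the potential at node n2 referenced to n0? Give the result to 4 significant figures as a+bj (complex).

Apply KCL at each of the 2 non-ground nodes and solve the resulting linear system.
Node n1: branches {C1, R1, I1, V1} → V_1 = -6.060+0.000j
Node n2: branches {C1, R2} → V_2 = -5.994-0.6295j
Source currents: i(V1)=-0.03779-0.001069j

-5.994-0.6295j V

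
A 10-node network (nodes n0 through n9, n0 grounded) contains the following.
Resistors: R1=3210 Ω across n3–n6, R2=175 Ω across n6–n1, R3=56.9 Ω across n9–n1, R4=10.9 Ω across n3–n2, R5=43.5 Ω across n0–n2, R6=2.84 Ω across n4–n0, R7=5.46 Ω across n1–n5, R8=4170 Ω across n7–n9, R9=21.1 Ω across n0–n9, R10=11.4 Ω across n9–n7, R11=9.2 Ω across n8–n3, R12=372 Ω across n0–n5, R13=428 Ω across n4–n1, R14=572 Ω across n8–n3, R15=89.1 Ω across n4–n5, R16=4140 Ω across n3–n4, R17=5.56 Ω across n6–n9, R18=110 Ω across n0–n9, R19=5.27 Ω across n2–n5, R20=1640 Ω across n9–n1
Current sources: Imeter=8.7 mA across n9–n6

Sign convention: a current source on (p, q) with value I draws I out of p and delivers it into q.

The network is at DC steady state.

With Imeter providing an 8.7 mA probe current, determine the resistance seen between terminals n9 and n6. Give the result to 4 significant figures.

Element admittances at DC:
  Y(R1) = 0.0003115 S between n3,n6
  Y(R2) = 0.005714 S between n6,n1
  Y(R3) = 0.01757 S between n9,n1
  Y(R4) = 0.09174 S between n3,n2
  Y(R5) = 0.02299 S between n0,n2
  Y(R6) = 0.3521 S between n4,n0
  Y(R7) = 0.1832 S between n1,n5
  Y(R8) = 0.0002398 S between n7,n9
  Y(R9) = 0.04739 S between n0,n9
  Y(R10) = 0.08772 S between n9,n7
  Y(R11) = 0.1087 S between n8,n3
  Y(R12) = 0.002688 S between n0,n5
  Y(R13) = 0.002336 S between n4,n1
  Y(R14) = 0.001748 S between n8,n3
  Y(R15) = 0.01122 S between n4,n5
  Y(R16) = 0.0002415 S between n3,n4
  Y(R17) = 0.1799 S between n6,n9
  Y(R18) = 0.009091 S between n0,n9
  Y(R19) = 0.1898 S between n2,n5
  Y(R20) = 0.0006098 S between n9,n1
  Imeter: injects 0.0087 A into n6 (from n9)
Assemble and solve the 9×9 MNA system:
  V(n1)=0.004067  V(n2)=0.003161  V(n3)=0.003294  V(n4)=0.0001349  V(n5)=0.003480  V(n6)=0.04472  V(n7)=-0.002293  V(n8)=0.003294  V(n9)=-0.002293

R_eq = 5.403 Ω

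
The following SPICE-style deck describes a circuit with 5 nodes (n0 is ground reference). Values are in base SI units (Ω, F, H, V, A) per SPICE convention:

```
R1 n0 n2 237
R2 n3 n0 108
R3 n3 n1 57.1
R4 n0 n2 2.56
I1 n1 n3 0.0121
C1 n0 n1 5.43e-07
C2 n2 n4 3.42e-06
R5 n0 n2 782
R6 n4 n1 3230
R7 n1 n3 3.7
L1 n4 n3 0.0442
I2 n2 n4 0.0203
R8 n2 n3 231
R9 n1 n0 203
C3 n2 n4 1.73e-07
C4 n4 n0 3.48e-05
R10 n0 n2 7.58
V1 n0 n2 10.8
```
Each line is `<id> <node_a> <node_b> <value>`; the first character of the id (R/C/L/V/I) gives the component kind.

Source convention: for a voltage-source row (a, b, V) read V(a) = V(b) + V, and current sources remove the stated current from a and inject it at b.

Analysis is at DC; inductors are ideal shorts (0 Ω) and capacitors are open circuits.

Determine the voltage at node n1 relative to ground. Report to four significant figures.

-1.442 V

Element admittances at DC:
  Y(R1) = 0.004219 S between n0,n2
  Y(R2) = 0.009259 S between n3,n0
  Y(R3) = 0.01751 S between n3,n1
  Y(R4) = 0.3906 S between n0,n2
  I1: injects 0.0121 A into n3 (from n1)
  Y(C1) = 0.000 S between n0,n1
  Y(C2) = 0.000 S between n2,n4
  Y(R5) = 0.001279 S between n0,n2
  Y(R6) = 0.0003096 S between n4,n1
  Y(R7) = 0.2703 S between n1,n3
  L1: short n4↔n3 (DC inductor)
  I2: injects 0.0203 A into n4 (from n2)
  Y(R8) = 0.004329 S between n2,n3
  Y(R9) = 0.004926 S between n1,n0
  Y(C3) = 0.000 S between n2,n4
  Y(C4) = 0.000 S between n4,n0
  Y(R10) = 0.1319 S between n0,n2
  V1: constraint V(n0)−V(n2) = 10.8
Assemble and solve the 6×6 MNA system:
  V(n1)=-1.442  V(n2)=-10.80  V(n3)=-1.424  V(n4)=-1.424
  i(L1)=0.02029  i(V1)=-5.723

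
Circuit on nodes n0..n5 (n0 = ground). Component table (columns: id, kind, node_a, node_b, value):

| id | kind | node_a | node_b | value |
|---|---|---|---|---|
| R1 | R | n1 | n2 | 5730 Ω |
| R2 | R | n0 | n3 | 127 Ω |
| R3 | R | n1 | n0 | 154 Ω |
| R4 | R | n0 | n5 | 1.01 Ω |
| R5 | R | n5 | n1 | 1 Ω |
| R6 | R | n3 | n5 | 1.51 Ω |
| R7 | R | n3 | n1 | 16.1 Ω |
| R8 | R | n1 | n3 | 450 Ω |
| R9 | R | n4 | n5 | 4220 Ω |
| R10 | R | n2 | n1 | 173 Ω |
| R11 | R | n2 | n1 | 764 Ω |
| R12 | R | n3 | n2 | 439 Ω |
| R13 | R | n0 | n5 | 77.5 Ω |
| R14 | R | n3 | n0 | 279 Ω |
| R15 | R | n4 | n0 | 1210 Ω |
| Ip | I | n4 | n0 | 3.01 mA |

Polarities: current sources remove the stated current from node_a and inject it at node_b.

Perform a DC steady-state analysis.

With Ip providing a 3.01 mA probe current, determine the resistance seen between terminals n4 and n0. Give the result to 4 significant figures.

R_eq = 940.4 Ω

Element admittances at DC:
  Y(R1) = 0.0001745 S between n1,n2
  Y(R2) = 0.007874 S between n0,n3
  Y(R3) = 0.006494 S between n1,n0
  Y(R4) = 0.9901 S between n0,n5
  Y(R5) = 1.000 S between n5,n1
  Y(R6) = 0.6623 S between n3,n5
  Y(R7) = 0.06211 S between n3,n1
  Y(R8) = 0.002222 S between n1,n3
  Y(R9) = 0.0002370 S between n4,n5
  Y(R10) = 0.005780 S between n2,n1
  Y(R11) = 0.001309 S between n2,n1
  Y(R12) = 0.002278 S between n3,n2
  Y(R13) = 0.01290 S between n0,n5
  Y(R14) = 0.003584 S between n3,n0
  Y(R15) = 0.0008264 S between n4,n0
  Ip: injects 0.00301 A into n0 (from n4)
Assemble and solve the 5×5 MNA system:
  V(n1)=-0.0006524  V(n2)=-0.0006509  V(n3)=-0.0006464  V(n4)=-2.831  V(n5)=-0.0006570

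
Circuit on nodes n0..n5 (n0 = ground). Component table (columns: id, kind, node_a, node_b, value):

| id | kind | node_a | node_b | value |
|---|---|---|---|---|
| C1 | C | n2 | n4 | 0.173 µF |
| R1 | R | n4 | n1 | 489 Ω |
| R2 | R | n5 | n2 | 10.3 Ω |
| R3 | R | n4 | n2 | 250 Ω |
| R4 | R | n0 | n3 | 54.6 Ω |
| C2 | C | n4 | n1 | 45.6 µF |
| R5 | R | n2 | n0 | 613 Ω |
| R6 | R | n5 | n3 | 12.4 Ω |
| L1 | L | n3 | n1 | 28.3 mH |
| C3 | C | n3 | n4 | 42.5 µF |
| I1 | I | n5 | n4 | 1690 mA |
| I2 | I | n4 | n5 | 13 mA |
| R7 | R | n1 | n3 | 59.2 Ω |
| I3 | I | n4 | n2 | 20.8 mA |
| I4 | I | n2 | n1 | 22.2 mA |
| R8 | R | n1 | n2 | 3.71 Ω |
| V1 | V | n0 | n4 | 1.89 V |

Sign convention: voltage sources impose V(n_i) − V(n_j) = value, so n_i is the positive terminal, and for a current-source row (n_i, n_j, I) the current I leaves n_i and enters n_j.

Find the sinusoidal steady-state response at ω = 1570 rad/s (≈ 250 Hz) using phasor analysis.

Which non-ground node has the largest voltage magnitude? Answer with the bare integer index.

5

Element admittances at ω=1570 rad/s:
  Y(C1) = 0.000+0.0002716j S between n2,n4
  Y(R1) = 0.002045+0.000j S between n4,n1
  Y(R2) = 0.09709+0.000j S between n5,n2
  Y(R3) = 0.004000+0.000j S between n4,n2
  Y(R4) = 0.01832+0.000j S between n0,n3
  Y(C2) = 0.000+0.07159j S between n4,n1
  Y(R5) = 0.001631+0.000j S between n2,n0
  Y(R6) = 0.08065+0.000j S between n5,n3
  Y(L1) = 0.000-0.02251j S between n3,n1
  Y(C3) = 0.000+0.06673j S between n3,n4
  I1: injects 1.69 A into n4 (from n5)
  I2: injects 0.013 A into n5 (from n4)
  Y(R7) = 0.01689+0.000j S between n1,n3
  I3: injects 0.0208 A into n2 (from n4)
  I4: injects 0.0222 A into n1 (from n2)
  Y(R8) = 0.2695+0.000j S between n1,n2
  V1: constraint V(n0)−V(n4) = 1.89
Assemble and solve the 6×6 MNA system:
  V(n1)=-3.293+11.58j  V(n2)=-6.302+11.25j  V(n3)=-4.588+10.63j  V(n4)=-1.890+0.000j  V(n5)=-14.96+10.97j
  i(V1)=-0.09430+0.2130j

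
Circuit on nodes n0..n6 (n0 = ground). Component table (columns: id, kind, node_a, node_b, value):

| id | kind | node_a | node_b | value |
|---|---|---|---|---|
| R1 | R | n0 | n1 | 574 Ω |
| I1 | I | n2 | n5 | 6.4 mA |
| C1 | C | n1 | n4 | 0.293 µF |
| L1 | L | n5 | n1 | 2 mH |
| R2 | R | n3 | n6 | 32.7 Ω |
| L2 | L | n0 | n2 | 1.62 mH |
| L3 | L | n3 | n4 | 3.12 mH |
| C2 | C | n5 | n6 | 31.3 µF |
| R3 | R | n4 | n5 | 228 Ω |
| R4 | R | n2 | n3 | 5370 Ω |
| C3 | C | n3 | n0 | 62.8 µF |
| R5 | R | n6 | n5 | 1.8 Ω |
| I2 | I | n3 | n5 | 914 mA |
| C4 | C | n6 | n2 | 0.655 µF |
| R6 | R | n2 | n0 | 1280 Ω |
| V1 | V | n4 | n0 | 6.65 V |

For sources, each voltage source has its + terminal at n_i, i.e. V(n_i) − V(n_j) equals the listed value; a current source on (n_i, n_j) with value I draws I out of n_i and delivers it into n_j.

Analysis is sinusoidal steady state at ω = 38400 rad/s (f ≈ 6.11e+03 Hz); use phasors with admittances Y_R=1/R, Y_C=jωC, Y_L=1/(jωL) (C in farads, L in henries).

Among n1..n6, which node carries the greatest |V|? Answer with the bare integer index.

MNA unknowns: 6 node voltages V₁..V_6 plus 1 source current (V1)
R1: Y=0.001742+0.000j on G[0,1]
I1: z[2]−=0.0064, z[5]+=0.0064
C1: Y=0.000+0.01125j on G[1,4]
L1: Y=0.000-0.01302j on G[5,1]
R2: Y=0.03058+0.000j on G[3,6]
L2: Y=0.000-0.01608j on G[0,2]
L3: Y=0.000-0.008347j on G[3,4]
C2: Y=0.000+1.202j on G[5,6]
R3: Y=0.004386+0.000j on G[4,5]
R4: Y=0.0001862+0.000j on G[2,3]
C3: Y=0.000+2.412j on G[3,0]
R5: Y=0.5556+0.000j on G[6,5]
I2: z[3]−=0.914, z[5]+=0.914
C4: Y=0.000+0.02515j on G[6,2]
R6: Y=0.0007813+0.000j on G[2,0]
V1: row V4−V0=6.65, i_V1 at 4,0
solve → V1=41.00-10.46j, V2=33.52+17.22j, V3=0.03490+0.2158j, V4=6.650+0.000j, V5=12.72+4.064j, V6=12.76+4.670j
aux → i_V1=0.1461+0.4595j

1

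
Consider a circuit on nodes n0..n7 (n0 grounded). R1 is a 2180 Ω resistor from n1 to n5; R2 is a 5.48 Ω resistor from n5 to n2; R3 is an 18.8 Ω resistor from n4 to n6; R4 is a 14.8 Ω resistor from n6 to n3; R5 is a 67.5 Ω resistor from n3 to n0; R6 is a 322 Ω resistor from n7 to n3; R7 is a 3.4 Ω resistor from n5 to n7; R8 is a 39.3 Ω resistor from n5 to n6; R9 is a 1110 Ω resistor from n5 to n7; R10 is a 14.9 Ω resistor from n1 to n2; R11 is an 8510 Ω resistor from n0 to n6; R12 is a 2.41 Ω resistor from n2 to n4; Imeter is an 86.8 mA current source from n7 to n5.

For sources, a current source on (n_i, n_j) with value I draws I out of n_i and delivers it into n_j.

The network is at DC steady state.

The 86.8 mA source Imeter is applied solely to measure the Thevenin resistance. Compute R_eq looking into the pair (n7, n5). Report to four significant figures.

Element admittances at DC:
  Y(R1) = 0.0004587 S between n1,n5
  Y(R2) = 0.1825 S between n5,n2
  Y(R3) = 0.05319 S between n4,n6
  Y(R4) = 0.06757 S between n6,n3
  Y(R5) = 0.01481 S between n3,n0
  Y(R6) = 0.003106 S between n7,n3
  Y(R7) = 0.2941 S between n5,n7
  Y(R8) = 0.02545 S between n5,n6
  Y(R9) = 0.0009009 S between n5,n7
  Y(R10) = 0.06711 S between n1,n2
  Y(R11) = 0.0001175 S between n0,n6
  Y(R12) = 0.4149 S between n2,n4
  Imeter: injects 0.0868 A into n5 (from n7)
Assemble and solve the 7×7 MNA system:
  V(n1)=0.02257  V(n2)=0.02255  V(n3)=-9.607e-05  V(n4)=0.02137  V(n5)=0.02524  V(n6)=0.01211  V(n7)=-0.2662

R_eq = 3.357 Ω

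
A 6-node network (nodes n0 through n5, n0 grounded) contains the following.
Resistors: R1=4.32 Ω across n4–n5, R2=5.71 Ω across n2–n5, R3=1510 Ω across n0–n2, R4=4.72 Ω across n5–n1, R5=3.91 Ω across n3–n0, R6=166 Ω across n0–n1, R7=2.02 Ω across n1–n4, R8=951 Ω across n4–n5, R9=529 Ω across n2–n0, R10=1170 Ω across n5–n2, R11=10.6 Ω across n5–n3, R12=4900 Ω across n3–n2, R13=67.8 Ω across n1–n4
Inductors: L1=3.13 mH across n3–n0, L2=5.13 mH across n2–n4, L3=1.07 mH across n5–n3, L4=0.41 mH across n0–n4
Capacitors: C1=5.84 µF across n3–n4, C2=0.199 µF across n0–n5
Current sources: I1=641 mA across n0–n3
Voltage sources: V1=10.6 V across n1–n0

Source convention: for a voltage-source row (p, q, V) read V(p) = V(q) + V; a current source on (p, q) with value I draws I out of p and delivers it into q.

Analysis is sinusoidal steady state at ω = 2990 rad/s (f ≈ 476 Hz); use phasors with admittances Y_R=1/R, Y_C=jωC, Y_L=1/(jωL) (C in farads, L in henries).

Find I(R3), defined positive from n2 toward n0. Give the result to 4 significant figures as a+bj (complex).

MNA unknowns: 5 node voltages V₁..V_5 plus 1 source current (V1)
R1: Y=0.2315+0.000j on G[4,5]
R2: Y=0.1751+0.000j on G[2,5]
L1: Y=0.000-0.1069j on G[3,0]
C1: Y=0.000+0.01746j on G[3,4]
C2: Y=0.000+0.0005950j on G[0,5]
R3: Y=0.0006623+0.000j on G[0,2]
R4: Y=0.2119+0.000j on G[5,1]
L2: Y=0.000-0.06519j on G[2,4]
R5: Y=0.2558+0.000j on G[3,0]
I1: z[0]−=0.641, z[3]+=0.641
R6: Y=0.006024+0.000j on G[0,1]
R7: Y=0.4950+0.000j on G[1,4]
R8: Y=0.001052+0.000j on G[4,5]
R9: Y=0.001890+0.000j on G[2,0]
R10: Y=0.0008547+0.000j on G[5,2]
L3: Y=0.000-0.3126j on G[5,3]
L4: Y=0.000-0.8157j on G[0,4]
R11: Y=0.09434+0.000j on G[5,3]
R12: Y=0.0002041+0.000j on G[3,2]
R13: Y=0.01475+0.000j on G[1,4]
V1: row V1−V0=10.6, i_V1 at 1,0
solve → V1=10.60+0.000j, V2=5.795+3.880j, V3=4.470+1.239j, V4=3.672+4.855j, V5=5.519+3.153j
aux → i_V1=-4.672+3.143j

0.003838+0.002569j A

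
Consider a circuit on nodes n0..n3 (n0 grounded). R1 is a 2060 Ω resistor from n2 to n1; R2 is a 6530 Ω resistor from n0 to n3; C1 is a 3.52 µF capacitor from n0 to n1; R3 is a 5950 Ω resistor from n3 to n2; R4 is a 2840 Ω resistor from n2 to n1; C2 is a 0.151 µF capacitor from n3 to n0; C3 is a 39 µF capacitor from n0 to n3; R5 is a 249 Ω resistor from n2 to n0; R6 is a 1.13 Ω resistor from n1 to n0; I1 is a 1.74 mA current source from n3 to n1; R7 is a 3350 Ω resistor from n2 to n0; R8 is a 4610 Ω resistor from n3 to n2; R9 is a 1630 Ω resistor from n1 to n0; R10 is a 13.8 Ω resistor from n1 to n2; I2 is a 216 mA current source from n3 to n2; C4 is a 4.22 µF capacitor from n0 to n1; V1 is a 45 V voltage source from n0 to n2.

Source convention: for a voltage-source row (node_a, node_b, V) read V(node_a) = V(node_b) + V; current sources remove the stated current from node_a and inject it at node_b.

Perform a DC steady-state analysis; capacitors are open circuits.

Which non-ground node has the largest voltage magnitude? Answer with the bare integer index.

MNA unknowns: 3 node voltages V₁..V_3 plus 1 source current (V1)
R1: Y=0.0004854 on G[2,1]
R2: Y=0.0001531 on G[0,3]
C1: Y=0.000 on G[0,1]
R3: Y=0.0001681 on G[3,2]
R4: Y=0.0003521 on G[2,1]
C2: Y=0.000 on G[3,0]
C3: Y=0.000 on G[0,3]
R5: Y=0.004016 on G[2,0]
R6: Y=0.8850 on G[1,0]
I1: z[3]−=0.00174, z[1]+=0.00174
R7: Y=0.0002985 on G[2,0]
R8: Y=0.0002169 on G[3,2]
R9: Y=0.0006135 on G[1,0]
R10: Y=0.07246 on G[1,2]
I2: z[3]−=0.216, z[2]+=0.216
C4: Y=0.000 on G[0,1]
V1: row V0−V2=45, i_V1 at 0,2
solve → V1=-3.438, V2=-45.00, V3=-436.8
aux → i_V1=-3.306

3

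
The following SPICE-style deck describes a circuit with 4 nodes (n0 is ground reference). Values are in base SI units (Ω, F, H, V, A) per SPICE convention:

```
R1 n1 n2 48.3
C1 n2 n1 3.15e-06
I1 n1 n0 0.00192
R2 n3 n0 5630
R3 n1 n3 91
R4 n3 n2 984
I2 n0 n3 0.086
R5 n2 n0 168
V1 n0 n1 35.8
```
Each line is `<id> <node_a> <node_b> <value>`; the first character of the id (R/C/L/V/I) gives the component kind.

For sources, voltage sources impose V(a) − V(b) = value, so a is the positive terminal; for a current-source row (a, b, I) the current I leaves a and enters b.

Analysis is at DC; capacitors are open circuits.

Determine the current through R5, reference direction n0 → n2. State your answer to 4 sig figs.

0.1655 A

Element admittances at DC:
  Y(R1) = 0.02070 S between n1,n2
  Y(C1) = 0.000 S between n2,n1
  I1: injects 0.00192 A into n0 (from n1)
  Y(R2) = 0.0001776 S between n3,n0
  Y(R3) = 0.01099 S between n1,n3
  Y(R4) = 0.001016 S between n3,n2
  I2: injects 0.086 A into n3 (from n0)
  Y(R5) = 0.005952 S between n2,n0
  V1: constraint V(n0)−V(n1) = 35.8
Assemble and solve the 4×4 MNA system:
  V(n1)=-35.80  V(n2)=-27.80  V(n3)=-27.55
  i(V1)=-0.2544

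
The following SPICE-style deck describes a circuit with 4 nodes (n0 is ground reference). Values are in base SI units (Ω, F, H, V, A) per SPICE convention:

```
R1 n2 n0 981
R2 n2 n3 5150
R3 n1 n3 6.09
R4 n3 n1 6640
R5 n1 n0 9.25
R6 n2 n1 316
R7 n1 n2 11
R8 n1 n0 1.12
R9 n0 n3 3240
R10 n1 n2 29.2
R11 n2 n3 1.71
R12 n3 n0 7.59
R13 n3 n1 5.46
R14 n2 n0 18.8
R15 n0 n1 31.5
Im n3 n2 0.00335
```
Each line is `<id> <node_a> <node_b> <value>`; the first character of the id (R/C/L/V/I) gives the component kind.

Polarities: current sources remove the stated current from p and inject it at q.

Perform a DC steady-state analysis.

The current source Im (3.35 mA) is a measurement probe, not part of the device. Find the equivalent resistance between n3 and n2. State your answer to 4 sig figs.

R_eq = 1.394 Ω

Apply KCL at each of the 3 non-ground nodes and solve the resulting linear system.
Node n1: branches {R3, R4, R5, R6, R7, R8, R10, R13, R15} → V_1 = -1.144e-05
Node n2: branches {R1, R2, R6, R7, R10, R11, R14, Im} → V_2 = 0.003375
Node n3: branches {R2, R3, R4, R9, R11, R12, R13, Im} → V_3 = -0.001296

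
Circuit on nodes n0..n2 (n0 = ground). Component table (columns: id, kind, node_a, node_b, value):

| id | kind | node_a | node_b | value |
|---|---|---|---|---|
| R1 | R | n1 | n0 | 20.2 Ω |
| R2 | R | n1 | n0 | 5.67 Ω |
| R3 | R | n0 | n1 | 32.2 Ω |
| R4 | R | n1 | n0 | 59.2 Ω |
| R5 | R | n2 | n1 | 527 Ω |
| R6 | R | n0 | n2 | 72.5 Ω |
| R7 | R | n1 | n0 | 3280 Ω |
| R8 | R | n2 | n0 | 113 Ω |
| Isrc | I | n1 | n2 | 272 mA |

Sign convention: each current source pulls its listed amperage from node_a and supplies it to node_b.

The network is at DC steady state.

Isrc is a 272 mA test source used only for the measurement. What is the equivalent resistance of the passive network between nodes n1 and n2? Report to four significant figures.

R_eq = 43.84 Ω

Apply KCL at each of the 2 non-ground nodes and solve the resulting linear system.
Node n1: branches {R1, R2, R3, R4, R5, R7, Isrc} → V_1 = -0.9097
Node n2: branches {R5, R6, R8, Isrc} → V_2 = 11.01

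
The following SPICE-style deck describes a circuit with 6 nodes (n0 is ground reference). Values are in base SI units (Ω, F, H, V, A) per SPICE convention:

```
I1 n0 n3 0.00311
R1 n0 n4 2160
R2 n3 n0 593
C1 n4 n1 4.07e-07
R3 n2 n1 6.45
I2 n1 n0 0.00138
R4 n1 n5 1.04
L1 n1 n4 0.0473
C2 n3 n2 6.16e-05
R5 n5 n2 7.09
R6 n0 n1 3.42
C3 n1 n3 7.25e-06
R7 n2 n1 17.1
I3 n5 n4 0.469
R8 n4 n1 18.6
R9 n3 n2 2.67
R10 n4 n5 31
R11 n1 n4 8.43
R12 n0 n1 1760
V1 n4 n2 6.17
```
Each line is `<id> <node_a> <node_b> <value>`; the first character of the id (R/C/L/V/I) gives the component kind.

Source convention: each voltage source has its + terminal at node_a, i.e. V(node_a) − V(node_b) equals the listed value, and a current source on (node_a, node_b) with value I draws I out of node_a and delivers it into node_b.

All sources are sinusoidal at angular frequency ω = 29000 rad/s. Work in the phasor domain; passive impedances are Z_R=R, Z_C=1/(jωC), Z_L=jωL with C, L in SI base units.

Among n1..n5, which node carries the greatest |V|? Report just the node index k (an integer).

4

Element admittances at ω=29000 rad/s:
  I1: injects 0.00311 A into n3 (from n0)
  Y(R1) = 0.0004630+0.000j S between n0,n4
  Y(R2) = 0.001686+0.000j S between n3,n0
  Y(C1) = 0.000+0.01180j S between n4,n1
  Y(R3) = 0.1550+0.000j S between n2,n1
  I2: injects 0.00138 A into n0 (from n1)
  Y(R4) = 0.9615+0.000j S between n1,n5
  Y(L1) = 0.000-0.0007290j S between n1,n4
  Y(C2) = 0.000+1.786j S between n3,n2
  Y(R5) = 0.1410+0.000j S between n5,n2
  Y(R6) = 0.2924+0.000j S between n0,n1
  Y(C3) = 0.000+0.2102j S between n1,n3
  Y(R7) = 0.05848+0.000j S between n2,n1
  I3: injects 0.469 A into n4 (from n5)
  Y(R8) = 0.05376+0.000j S between n4,n1
  Y(R9) = 0.3745+0.000j S between n3,n2
  Y(R10) = 0.03226+0.000j S between n4,n5
  Y(R11) = 0.1186+0.000j S between n1,n4
  Y(R12) = 0.0005682+0.000j S between n0,n1
  V1: constraint V(n4)−V(n2) = 6.17
Assemble and solve the 6×6 MNA system:
  V(n1)=0.005548-0.002780j  V(n2)=-1.398+0.3913j  V(n3)=-1.248+0.3755j  V(n4)=4.772+0.3913j  V(n5)=-0.4468+0.05741j
  i(V1)=-0.5188-0.1317j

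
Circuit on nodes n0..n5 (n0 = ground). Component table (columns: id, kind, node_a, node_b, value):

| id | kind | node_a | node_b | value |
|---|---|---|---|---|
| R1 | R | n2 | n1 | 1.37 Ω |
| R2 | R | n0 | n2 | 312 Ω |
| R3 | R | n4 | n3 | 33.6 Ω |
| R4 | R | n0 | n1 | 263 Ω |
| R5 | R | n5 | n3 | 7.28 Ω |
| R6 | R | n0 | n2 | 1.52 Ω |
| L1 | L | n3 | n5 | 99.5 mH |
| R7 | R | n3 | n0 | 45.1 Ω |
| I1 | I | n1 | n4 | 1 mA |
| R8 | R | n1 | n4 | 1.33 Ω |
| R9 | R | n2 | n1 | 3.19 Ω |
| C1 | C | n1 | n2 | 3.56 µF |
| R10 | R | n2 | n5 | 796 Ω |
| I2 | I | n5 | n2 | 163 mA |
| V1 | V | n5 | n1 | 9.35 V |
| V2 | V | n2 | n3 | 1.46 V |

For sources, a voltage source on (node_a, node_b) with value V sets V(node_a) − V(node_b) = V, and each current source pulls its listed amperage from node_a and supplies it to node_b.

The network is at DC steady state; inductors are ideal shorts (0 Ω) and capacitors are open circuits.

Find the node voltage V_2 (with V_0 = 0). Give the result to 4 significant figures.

MNA unknowns: 5 node voltages V₁..V_5 plus 3 source currents (L1, V1, V2)
R1: Y=0.7299 on G[2,1]
R2: Y=0.003205 on G[0,2]
R3: Y=0.02976 on G[4,3]
R4: Y=0.003802 on G[0,1]
R5: Y=0.1374 on G[5,3]
R6: Y=0.6579 on G[0,2]
L1: row V3−V5=0, i_L1 at 3,5
R7: Y=0.02217 on G[3,0]
I1: z[1]−=0.001, z[4]+=0.001
R8: Y=0.7519 on G[1,4]
R9: Y=0.3135 on G[2,1]
C1: Y=0.000 on G[1,2]
R10: Y=0.001256 on G[2,5]
I2: z[5]−=0.163, z[2]+=0.163
V1: row V5−V1=9.35, i_V1 at 5,1
V2: row V2−V3=1.46, i_V2 at 2,3
solve → V1=-10.70, V2=0.1069, V3=-1.353, V4=-10.35, V5=-1.353
aux → i_L1=-11.43, i_V1=-11.59, i_V2=-11.19

0.1069 V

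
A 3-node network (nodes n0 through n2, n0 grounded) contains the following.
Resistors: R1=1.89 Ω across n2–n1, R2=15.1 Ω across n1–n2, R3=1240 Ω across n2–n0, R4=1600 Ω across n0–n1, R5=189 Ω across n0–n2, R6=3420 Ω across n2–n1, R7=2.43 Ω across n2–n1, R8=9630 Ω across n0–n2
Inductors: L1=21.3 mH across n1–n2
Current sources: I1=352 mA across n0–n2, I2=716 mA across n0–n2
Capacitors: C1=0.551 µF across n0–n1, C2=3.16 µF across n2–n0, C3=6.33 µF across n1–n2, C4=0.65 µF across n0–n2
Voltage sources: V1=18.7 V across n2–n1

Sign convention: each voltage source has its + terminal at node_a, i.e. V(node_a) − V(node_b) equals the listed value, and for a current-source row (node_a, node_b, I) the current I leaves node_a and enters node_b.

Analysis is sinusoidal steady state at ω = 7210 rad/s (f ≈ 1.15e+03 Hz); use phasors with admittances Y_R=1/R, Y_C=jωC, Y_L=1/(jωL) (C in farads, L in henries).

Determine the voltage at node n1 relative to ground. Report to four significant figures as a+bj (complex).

-9.324-32.30j V

Apply KCL at each of the 2 non-ground nodes and solve the resulting linear system.
Node n1: branches {R1, L1, R2, C1, R4, C3, R6, R7, V1} → V_1 = -9.324-32.30j
Node n2: branches {R1, L1, I1, R2, R3, I2, C2, R5, C3, R6, C4, R7, R8, V1} → V_2 = 9.376-32.30j
Source currents: i(V1)=-18.71-0.7889j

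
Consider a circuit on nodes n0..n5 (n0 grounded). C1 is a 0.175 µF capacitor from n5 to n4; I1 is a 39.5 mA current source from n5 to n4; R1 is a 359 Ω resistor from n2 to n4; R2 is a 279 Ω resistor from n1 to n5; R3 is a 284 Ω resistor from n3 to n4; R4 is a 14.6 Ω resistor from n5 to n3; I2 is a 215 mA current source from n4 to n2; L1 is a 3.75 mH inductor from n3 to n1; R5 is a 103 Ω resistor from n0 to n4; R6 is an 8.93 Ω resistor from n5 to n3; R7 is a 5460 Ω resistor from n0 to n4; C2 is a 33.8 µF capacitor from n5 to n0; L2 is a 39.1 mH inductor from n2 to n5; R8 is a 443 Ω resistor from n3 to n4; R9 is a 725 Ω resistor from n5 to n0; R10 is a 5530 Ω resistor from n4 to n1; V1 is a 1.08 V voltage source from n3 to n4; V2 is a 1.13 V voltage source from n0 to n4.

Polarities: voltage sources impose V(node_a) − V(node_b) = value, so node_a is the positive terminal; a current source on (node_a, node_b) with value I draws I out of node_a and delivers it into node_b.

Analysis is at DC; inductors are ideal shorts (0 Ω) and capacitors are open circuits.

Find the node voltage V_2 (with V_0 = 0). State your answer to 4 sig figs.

0.8668 V

Apply KCL at each of the 5 non-ground nodes and solve the resulting linear system.
Node n1: branches {R2, L1, R10} → V_1 = -0.05000
Node n2: branches {R1, I2, L2} → V_2 = 0.8668
Node n3: branches {R3, R4, L1, R6, R8, V1} → V_3 = -0.05000
Node n4: branches {C1, I1, R1, R3, I2, R5, R7, R8, R10, V1, V2} → V_4 = -1.130
Node n5: branches {C1, I1, R2, R4, R6, C2, L2, R9} → V_5 = 0.8668
Source currents: i(L1)=-0.003091, i(L2)=0.2094, i(V1)=0.1623, i(V2)=-0.009982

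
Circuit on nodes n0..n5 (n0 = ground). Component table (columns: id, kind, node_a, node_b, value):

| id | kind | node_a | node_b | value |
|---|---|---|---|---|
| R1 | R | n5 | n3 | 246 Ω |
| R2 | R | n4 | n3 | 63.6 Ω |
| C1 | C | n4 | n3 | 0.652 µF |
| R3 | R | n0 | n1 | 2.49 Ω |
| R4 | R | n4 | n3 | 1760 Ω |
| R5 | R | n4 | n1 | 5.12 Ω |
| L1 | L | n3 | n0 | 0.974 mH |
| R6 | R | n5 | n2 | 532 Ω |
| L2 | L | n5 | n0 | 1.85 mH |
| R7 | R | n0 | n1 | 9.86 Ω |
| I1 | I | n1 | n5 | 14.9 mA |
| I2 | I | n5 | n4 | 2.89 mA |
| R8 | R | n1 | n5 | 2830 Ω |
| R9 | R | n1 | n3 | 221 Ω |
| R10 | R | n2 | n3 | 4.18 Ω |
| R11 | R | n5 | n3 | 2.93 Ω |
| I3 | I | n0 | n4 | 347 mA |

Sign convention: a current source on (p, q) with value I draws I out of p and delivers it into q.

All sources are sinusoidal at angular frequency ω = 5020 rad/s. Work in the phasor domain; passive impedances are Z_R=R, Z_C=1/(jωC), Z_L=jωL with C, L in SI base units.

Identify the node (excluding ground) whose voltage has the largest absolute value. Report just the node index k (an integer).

MNA unknowns: 5 node voltages V₁..V_5
R1: Y=0.004065+0.000j on G[5,3]
R2: Y=0.01572+0.000j on G[4,3]
C1: Y=0.000+0.003273j on G[4,3]
R3: Y=0.4016+0.000j on G[0,1]
R4: Y=0.0005682+0.000j on G[4,3]
R5: Y=0.1953+0.000j on G[4,1]
L1: Y=0.000-0.2045j on G[3,0]
R6: Y=0.001880+0.000j on G[5,2]
L2: Y=0.000-0.1077j on G[5,0]
R7: Y=0.1014+0.000j on G[0,1]
I1: z[1]−=0.0149, z[5]+=0.0149
I2: z[5]−=0.00289, z[4]+=0.00289
R8: Y=0.0003534+0.000j on G[1,5]
R9: Y=0.004525+0.000j on G[1,3]
R10: Y=0.2392+0.000j on G[2,3]
R11: Y=0.3413+0.000j on G[5,3]
I3: z[0]−=0.347, z[4]+=0.347
solve → V1=0.5877-0.006355j, V2=-0.005345+0.1666j, V3=-0.005232+0.1666j, V4=2.193-0.02703j, V5=-0.01975+0.1603j

4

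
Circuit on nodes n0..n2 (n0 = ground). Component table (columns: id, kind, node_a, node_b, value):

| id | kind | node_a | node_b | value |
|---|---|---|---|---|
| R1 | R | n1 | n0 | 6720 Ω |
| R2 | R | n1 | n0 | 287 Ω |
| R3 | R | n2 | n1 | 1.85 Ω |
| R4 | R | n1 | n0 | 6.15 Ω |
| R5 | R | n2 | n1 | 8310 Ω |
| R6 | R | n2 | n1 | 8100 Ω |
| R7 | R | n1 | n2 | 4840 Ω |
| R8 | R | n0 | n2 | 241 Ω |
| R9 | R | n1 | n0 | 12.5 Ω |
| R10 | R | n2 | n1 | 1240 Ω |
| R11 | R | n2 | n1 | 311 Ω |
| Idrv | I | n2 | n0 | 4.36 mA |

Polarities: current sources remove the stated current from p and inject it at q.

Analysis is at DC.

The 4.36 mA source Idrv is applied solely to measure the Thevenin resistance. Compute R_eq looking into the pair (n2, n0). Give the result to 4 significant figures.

R_eq = 5.755 Ω

MNA unknowns: 2 node voltages V₁..V_2
R1: Y=0.0001488 on G[1,0]
R2: Y=0.003484 on G[1,0]
R3: Y=0.5405 on G[2,1]
R4: Y=0.1626 on G[1,0]
R5: Y=0.0001203 on G[2,1]
R6: Y=0.0001235 on G[2,1]
R7: Y=0.0002066 on G[1,2]
R8: Y=0.004149 on G[0,2]
R9: Y=0.08000 on G[1,0]
R10: Y=0.0008065 on G[2,1]
R11: Y=0.003215 on G[2,1]
Idrv: z[2]−=0.00436, z[0]+=0.00436
solve → V1=-0.01728, V2=-0.02509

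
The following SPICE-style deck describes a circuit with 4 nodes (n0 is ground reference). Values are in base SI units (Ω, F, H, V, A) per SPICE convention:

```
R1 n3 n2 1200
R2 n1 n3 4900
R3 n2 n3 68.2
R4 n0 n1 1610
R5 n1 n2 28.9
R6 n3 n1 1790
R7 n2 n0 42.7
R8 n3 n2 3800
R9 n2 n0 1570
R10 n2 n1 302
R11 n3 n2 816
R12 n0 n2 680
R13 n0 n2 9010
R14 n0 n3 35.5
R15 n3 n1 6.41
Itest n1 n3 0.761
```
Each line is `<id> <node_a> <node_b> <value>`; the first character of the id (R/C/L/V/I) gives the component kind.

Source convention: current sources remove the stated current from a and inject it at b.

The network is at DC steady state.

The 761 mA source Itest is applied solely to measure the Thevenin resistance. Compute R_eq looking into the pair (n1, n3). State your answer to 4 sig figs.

R_eq = 5.748 Ω

MNA unknowns: 3 node voltages V₁..V_3
R1: Y=0.0008333 on G[3,2]
R2: Y=0.0002041 on G[1,3]
R3: Y=0.01466 on G[2,3]
R4: Y=0.0006211 on G[0,1]
R5: Y=0.03460 on G[1,2]
R6: Y=0.0005587 on G[3,1]
R7: Y=0.02342 on G[2,0]
R8: Y=0.0002632 on G[3,2]
R9: Y=0.0006369 on G[2,0]
R10: Y=0.003311 on G[2,1]
R11: Y=0.001225 on G[3,2]
R12: Y=0.001471 on G[0,2]
R13: Y=0.0001110 on G[0,2]
R14: Y=0.02817 on G[0,3]
R15: Y=0.1560 on G[3,1]
Itest: z[1]−=0.761, z[3]+=0.761
solve → V1=-3.174, V2=-1.241, V3=1.200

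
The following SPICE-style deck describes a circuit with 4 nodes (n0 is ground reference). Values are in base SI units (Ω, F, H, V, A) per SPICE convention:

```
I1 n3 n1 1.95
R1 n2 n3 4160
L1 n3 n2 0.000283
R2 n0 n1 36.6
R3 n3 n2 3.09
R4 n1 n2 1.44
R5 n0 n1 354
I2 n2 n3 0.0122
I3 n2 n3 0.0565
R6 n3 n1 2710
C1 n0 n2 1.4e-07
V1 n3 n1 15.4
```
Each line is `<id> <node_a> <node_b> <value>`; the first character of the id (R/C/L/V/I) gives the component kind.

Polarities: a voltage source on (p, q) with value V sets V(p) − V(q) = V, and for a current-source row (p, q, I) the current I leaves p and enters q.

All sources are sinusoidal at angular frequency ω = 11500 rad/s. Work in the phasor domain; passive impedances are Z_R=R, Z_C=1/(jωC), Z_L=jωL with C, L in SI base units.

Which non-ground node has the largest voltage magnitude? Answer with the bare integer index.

3

Element admittances at ω=11500 rad/s:
  I1: injects 1.95 A into n1 (from n3)
  Y(R1) = 0.0002404+0.000j S between n2,n3
  Y(L1) = 0.000-0.3073j S between n3,n2
  Y(R2) = 0.02732+0.000j S between n0,n1
  Y(R3) = 0.3236+0.000j S between n3,n2
  Y(R4) = 0.6944+0.000j S between n1,n2
  Y(R5) = 0.002825+0.000j S between n0,n1
  I2: injects 0.0122 A into n3 (from n2)
  I3: injects 0.0565 A into n3 (from n2)
  Y(R6) = 0.0003690+0.000j S between n3,n1
  Y(C1) = 0.000+0.001610j S between n0,n2
  V1: constraint V(n3)−V(n1) = 15.4
Assemble and solve the 4×4 MNA system:
  V(n1)=-0.1724-0.2957j  V(n2)=5.538-3.228j  V(n3)=15.23-0.2957j
  i(V1)=-5.926+2.028j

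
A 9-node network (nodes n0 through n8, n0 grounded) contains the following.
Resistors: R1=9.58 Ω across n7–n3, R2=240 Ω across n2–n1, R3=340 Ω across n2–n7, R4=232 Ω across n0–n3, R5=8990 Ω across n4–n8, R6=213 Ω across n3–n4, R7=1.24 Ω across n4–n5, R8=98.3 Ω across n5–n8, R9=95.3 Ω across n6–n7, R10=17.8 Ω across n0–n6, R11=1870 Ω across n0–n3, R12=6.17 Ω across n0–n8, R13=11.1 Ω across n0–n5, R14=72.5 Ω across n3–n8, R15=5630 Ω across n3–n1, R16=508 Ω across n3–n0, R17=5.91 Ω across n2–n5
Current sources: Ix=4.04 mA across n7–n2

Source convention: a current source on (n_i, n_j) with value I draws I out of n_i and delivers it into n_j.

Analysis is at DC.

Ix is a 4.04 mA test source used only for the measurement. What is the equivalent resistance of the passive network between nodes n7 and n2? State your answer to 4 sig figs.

R_eq = 41.75 Ω

Element admittances at DC:
  Y(R1) = 0.1044 S between n7,n3
  Y(R2) = 0.004167 S between n2,n1
  Y(R3) = 0.002941 S between n2,n7
  Y(R4) = 0.004310 S between n0,n3
  Y(R5) = 0.0001112 S between n4,n8
  Y(R6) = 0.004695 S between n3,n4
  Y(R7) = 0.8065 S between n4,n5
  Y(R8) = 0.01017 S between n5,n8
  Y(R9) = 0.01049 S between n6,n7
  Y(R10) = 0.05618 S between n0,n6
  Y(R11) = 0.0005348 S between n0,n3
  Y(R12) = 0.1621 S between n0,n8
  Y(R13) = 0.09009 S between n0,n5
  Y(R14) = 0.01379 S between n3,n8
  Y(R15) = 0.0001776 S between n3,n1
  Y(R16) = 0.001969 S between n3,n0
  Y(R17) = 0.1692 S between n2,n5
  Ix: injects 0.00404 A into n2 (from n7)
Assemble and solve the 8×8 MNA system:
  V(n1)=0.04362  V(n2)=0.04954  V(n3)=-0.09525  V(n4)=0.02801  V(n5)=0.02874  V(n6)=-0.01875  V(n7)=-0.1191  V(n8)=-0.005471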